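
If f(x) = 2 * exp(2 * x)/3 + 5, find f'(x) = 4*exp(2*x)/3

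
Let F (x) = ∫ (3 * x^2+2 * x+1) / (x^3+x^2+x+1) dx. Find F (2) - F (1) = -log(12) + log(45)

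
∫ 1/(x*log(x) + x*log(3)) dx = log(3*log(3*x)) + C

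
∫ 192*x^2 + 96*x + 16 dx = 64*x^3 + 48*x^2 + 16*x + C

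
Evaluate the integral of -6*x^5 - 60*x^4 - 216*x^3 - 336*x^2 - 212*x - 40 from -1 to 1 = -328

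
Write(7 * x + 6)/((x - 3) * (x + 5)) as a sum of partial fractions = 29/(8*(x + 5)) + 27/(8*(x - 3))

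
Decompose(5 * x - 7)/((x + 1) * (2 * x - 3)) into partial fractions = 1/(5*(2*x - 3)) + 12/(5*(x + 1))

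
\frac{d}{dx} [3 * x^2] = 6*x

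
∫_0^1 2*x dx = 1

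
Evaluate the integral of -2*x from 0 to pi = -pi^2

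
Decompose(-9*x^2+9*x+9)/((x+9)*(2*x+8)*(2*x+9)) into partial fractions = 95/(2*(2*x + 9)) - 89/(10*(x + 9)) - 171/(10*(x + 4))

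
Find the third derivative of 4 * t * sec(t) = 4*(-t*sin(t)/cos(t) + 6*t*sin(t)/cos(t)^3 - 3 + 6/cos(t)^2)/cos(t)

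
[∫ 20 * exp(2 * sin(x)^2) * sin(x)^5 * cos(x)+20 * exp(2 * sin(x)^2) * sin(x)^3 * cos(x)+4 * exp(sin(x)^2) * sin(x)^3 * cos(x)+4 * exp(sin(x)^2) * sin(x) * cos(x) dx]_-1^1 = 0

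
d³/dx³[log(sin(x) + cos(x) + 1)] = (cos(2*x) + 3*sqrt(2)*cos(x + pi/4))/(2*(sqrt(2)*sin(x)^2*cos(x + pi/4) + sin(x)^2 + 2*sin(x)*cos(x) + sqrt(2)*sin(x)*cos(x + pi/4) + 3*sin(x) + 2*cos(x) + 2))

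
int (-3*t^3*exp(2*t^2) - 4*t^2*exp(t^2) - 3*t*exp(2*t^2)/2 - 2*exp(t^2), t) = t*(-3*t*exp(t^2) - 8)*exp(t^2)/4 + C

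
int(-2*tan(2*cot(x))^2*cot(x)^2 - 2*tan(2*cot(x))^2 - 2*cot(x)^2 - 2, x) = tan(2*cot(x)) + C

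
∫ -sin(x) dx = cos(x) + C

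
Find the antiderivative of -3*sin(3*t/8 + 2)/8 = cos(3*t/8 + 2) + C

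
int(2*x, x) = x^2 + C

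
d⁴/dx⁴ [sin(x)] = sin(x)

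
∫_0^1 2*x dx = 1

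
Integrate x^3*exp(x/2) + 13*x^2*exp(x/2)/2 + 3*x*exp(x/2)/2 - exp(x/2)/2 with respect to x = (2*x^3 + x^2 - x + 1)*exp(x/2) + C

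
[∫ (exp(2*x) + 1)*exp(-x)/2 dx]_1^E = -E/2 - exp(-E)/2 + exp(-1)/2 + exp(E)/2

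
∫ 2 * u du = u^2 + C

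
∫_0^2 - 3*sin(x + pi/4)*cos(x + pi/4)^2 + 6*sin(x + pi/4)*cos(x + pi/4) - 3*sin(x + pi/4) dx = (-1 + cos(pi/4 + 2))^3 - (-1 + sqrt(2)/2)^3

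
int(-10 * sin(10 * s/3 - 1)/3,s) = cos(10*s/3 - 1) + C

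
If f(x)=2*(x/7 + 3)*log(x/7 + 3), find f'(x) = 2*log(x/7 + 3)/7 + 2/7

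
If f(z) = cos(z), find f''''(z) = cos(z)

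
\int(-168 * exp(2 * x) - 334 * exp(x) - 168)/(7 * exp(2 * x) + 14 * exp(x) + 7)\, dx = (-21*(8*x + 7)*(exp(x) + 1) + 2*exp(x))/(7*(exp(x) + 1)) + C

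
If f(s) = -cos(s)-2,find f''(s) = cos(s)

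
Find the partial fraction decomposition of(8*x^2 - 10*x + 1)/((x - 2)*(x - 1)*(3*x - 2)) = -19/(4*(3*x - 2)) + 1/(x - 1) + 13/(4*(x - 2))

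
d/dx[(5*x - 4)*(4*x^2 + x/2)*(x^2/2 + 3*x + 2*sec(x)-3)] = 50*x^4 + 40*x^3*tan(x)*sec(x) + 213*x^3 - 27*x^2*tan(x)*sec(x) + 120*x^2*sec(x) - 609*x^2/2 - 4*x*tan(x)*sec(x) - 54*x*sec(x) + 69*x - 4*sec(x) + 6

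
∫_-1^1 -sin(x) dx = 0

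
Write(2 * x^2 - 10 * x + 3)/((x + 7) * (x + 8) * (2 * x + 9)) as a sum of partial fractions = 354/(35*(2*x + 9)) + 211/(7*(x + 8)) - 171/(5*(x + 7))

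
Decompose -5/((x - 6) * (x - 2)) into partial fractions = 5/(4*(x - 2)) - 5/(4*(x - 6))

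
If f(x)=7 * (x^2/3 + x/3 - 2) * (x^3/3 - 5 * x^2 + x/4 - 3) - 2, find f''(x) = 140*x^3/9 - 392*x^2/3 - 189*x/2 + 763/6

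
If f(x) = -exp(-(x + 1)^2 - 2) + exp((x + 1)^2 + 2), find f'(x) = (2*x*exp(2*x^2 + 4*x + 6) + 2*x + 2*exp(2*x^2 + 4*x + 6) + 2)*exp(-x^2 - 2*x - 3)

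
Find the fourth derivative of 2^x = 2^x*log(2)^4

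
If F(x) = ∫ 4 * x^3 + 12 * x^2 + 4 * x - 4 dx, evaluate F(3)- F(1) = 192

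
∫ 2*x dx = x^2 + C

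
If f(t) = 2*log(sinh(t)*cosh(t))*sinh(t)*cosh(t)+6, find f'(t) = 2*(log(sinh(2*t)/2) + 1)*cosh(2*t)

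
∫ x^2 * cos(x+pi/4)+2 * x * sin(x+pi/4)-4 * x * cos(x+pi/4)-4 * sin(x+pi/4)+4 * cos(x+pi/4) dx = (x - 2)^2*sin(x + pi/4) + C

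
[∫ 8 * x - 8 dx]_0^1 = -4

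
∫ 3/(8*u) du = 3*log(u)/8 + C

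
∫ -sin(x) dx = cos(x) + C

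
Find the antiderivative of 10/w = 10*log(w) + C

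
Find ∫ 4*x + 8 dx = 2*x^2 + 8*x + C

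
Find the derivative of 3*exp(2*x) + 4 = 6*exp(2*x)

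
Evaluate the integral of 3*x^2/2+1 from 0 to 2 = 6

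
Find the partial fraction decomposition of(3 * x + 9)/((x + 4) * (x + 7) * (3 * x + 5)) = 9/(28*(3*x + 5)) - 1/(4*(x + 7)) + 1/(7*(x + 4))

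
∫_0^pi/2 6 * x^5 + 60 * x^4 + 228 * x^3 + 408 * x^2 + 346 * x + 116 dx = -35 + 2*(pi/2 + 2)^2 + (-1 + (pi/2 + 2)^2)^3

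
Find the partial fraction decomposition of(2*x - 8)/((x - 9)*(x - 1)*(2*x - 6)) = -3/(16*(x - 1)) + 1/(12*(x - 3)) + 5/(48*(x - 9))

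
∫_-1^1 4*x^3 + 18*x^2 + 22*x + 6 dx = 24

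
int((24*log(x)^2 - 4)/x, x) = 8*log(x)^3 - 4*log(x) + C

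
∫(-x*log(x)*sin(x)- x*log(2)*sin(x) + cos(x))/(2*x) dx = log(2*x)*cos(x)/2 + C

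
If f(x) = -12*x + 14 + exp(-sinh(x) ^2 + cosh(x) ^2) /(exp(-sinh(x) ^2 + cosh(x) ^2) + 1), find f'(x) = -12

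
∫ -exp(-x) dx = exp(-x) + C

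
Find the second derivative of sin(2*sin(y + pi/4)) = -2*sin(y + pi/4)*cos(2*sin(y + pi/4)) - 4*sin(2*sin(y + pi/4))*cos(y + pi/4)^2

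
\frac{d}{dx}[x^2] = 2*x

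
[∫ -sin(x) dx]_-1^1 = 0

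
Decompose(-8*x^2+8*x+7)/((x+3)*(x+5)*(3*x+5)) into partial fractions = -257/(40*(3*x + 5)) - 233/(20*(x + 5)) + 89/(8*(x + 3))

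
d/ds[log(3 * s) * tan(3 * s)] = (6*s*log(s) + 6*s*log(3) + sin(6*s))/(s*(cos(6*s) + 1))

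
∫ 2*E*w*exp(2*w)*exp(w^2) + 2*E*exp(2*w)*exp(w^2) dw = exp((w + 1)^2) + C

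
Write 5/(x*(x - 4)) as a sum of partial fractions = 5/(4*(x - 4)) - 5/(4*x)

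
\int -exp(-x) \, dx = exp(-x) + C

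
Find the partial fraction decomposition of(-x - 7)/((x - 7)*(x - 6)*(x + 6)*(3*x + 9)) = 1/(1404*(x + 6)) - 2/(405*(x + 3)) + 13/(324*(x - 6)) - 7/(195*(x - 7))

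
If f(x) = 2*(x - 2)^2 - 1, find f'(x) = 4*x - 8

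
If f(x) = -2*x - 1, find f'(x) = -2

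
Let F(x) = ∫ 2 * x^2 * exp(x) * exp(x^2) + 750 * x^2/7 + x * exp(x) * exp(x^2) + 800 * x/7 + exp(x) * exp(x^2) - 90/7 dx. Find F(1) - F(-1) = exp(2) + 327/7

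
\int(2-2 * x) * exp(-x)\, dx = 2*x*exp(-x) + C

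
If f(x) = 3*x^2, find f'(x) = 6*x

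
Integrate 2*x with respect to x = x^2 + C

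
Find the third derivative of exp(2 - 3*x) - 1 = -27*exp(2 - 3*x)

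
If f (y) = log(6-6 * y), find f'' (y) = -1/(y^2 - 2*y + 1)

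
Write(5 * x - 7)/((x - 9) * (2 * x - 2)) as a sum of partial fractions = 1/(8*(x - 1)) + 19/(8*(x - 9))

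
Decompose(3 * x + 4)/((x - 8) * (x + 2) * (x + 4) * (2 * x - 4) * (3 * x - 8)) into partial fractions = -243/(4480*(3*x - 8)) - 1/(720*(x + 4)) + 1/(1120*(x + 2)) + 5/(288*(x - 2)) + 7/(5760*(x - 8))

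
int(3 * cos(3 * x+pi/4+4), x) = sin(3*x + pi/4 + 4) + C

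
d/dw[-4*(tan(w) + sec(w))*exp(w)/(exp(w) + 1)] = -4*(exp(w)*sin(w)/cos(w)^2 + exp(w)/cos(w)^2 + sqrt(2)*sin(w + pi/4)/cos(w)^2 + tan(w) + cos(w)^(-2))*exp(w)/(exp(2*w) + 2*exp(w) + 1)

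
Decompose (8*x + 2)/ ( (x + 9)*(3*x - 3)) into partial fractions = 7/(3*(x + 9)) + 1/(3*(x - 1))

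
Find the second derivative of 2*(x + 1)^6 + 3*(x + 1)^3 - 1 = 60*x^4 + 240*x^3 + 360*x^2 + 258*x + 78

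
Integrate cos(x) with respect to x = sin(x) + C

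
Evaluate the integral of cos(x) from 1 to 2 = -sin(1) + sin(2)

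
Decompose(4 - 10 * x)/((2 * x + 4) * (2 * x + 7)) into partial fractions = -13/(2*x + 7) + 4/(x + 2)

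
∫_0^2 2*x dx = 4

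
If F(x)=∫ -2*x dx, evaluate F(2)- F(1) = -3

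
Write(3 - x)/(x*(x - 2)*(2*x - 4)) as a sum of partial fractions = -3/(8*(x - 2)) + 1/(4*(x - 2)^2) + 3/(8*x)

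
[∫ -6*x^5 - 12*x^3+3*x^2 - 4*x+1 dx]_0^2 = -110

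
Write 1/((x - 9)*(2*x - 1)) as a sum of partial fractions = -2/(17*(2*x - 1)) + 1/(17*(x - 9))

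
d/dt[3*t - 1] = 3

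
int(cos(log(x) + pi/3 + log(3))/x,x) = sin(log(3*x) + pi/3) + C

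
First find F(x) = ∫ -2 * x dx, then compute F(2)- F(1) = -3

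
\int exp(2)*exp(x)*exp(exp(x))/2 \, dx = exp(exp(x) + 2)/2 + C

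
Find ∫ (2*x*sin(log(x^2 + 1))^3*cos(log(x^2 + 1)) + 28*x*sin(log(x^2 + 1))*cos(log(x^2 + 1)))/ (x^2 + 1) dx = (sin(log(x^2 + 1))^2 + 28)*sin(log(x^2 + 1))^2/4 + C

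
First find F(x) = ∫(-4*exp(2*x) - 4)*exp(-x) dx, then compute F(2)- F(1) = -4*exp(2) - 4*exp(-1) + 4*exp(-2) + 4*E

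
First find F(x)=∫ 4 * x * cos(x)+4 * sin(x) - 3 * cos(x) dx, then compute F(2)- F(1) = -sin(1) + 5*sin(2)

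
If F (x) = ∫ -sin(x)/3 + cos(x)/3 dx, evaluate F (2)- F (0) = -1/3 + cos(2)/3 + sin(2)/3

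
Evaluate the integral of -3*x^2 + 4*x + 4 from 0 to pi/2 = (-2 - pi/2)*(-2 + pi/2)^2 + 8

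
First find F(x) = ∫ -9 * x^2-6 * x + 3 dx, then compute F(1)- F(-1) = 0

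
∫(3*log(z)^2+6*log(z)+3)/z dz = (log(z) + 1)^3 + C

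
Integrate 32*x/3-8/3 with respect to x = 16*x^2/3 - 8*x/3 + C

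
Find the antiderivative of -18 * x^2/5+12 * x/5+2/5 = -6*x^3/5 + 6*x^2/5 + 2*x/5 + C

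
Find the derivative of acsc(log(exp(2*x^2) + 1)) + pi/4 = -4*x*exp(2*x^2)/(sqrt(1 - 1/log(exp(2*x^2) + 1)^2)*exp(2*x^2)*log(exp(2*x^2) + 1)^2 + sqrt(1 - 1/log(exp(2*x^2) + 1)^2)*log(exp(2*x^2) + 1)^2)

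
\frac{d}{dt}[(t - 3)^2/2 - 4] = t - 3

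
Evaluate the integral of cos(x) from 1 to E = -sin(1) + sin(E)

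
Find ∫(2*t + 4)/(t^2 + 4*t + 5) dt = log((t + 2)^2 + 1) + C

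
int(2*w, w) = w^2 + C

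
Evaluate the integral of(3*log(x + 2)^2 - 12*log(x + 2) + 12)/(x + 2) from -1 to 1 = (-2 + log(3))^3 + 8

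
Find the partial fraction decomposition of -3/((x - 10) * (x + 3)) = 3/(13*(x + 3)) - 3/(13*(x - 10))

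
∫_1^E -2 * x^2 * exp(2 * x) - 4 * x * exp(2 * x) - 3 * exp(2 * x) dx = (-exp(2) - E - 1)*exp(2*E) + 3*exp(2)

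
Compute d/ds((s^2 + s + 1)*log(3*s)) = (2*s^2*log(s) + s^2 + 2*s^2*log(3) + s*log(s) + s + s*log(3) + 1)/s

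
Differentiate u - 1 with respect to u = 1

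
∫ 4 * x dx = 2*x^2 + C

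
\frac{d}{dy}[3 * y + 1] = 3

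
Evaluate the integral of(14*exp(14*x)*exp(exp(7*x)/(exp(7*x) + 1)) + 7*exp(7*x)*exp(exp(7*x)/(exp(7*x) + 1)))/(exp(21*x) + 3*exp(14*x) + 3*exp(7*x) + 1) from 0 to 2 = -exp(1/2)/2 + exp(exp(14)/(1 + exp(14)) + 14)/(1 + exp(14))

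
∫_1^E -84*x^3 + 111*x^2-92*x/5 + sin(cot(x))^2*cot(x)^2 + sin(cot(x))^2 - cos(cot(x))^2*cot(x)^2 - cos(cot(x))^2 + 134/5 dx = -21*exp(4) - 46*exp(2)/5 - 168/5 - sin(2/tan(1))/2 + sin(2/tan(E))/2 + 134*E/5 + 37*exp(3)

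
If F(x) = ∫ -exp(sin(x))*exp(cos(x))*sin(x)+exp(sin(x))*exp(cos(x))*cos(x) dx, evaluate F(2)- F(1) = -exp(cos(1) + sin(1)) + exp(cos(2) + sin(2))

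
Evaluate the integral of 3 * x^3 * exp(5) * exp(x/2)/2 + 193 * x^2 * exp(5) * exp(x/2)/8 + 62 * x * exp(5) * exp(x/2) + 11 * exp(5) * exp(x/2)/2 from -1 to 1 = -117*exp(9/2)/4 + 165*exp(11/2)/4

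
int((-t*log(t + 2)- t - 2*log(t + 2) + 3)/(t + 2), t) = (3 - t)*log(t + 2) + C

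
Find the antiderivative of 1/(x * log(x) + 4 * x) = log(log(x)/2 + 2) + C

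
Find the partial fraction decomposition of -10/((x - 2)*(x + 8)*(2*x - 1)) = 40/(51*(2*x - 1)) - 1/(17*(x + 8)) - 1/(3*(x - 2))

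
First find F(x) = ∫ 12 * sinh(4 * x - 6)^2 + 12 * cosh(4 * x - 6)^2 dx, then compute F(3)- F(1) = 3*sinh(4)/2 + 3*sinh(12)/2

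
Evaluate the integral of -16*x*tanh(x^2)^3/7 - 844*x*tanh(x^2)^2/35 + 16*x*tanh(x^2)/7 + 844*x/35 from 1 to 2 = -422*tanh(1)/35 - 4*tanh(1)^2/7 + 4*tanh(4)^2/7 + 422*tanh(4)/35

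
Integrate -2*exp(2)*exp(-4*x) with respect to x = exp(2 - 4*x)/2 + C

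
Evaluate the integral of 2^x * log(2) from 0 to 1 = 1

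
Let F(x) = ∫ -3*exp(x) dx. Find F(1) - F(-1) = -3*E + 3*exp(-1)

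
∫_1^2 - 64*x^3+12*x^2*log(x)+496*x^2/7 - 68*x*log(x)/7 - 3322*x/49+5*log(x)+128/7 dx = -8091/49 + 158*log(2)/7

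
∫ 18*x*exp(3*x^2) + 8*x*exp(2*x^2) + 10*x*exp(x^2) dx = (3*exp(2*x^2) + 2*exp(x^2) + 5)*exp(x^2) + C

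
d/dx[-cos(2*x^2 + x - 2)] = (4*x + 1)*sin(2*x^2 + x - 2)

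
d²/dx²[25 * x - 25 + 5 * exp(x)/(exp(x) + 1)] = (-5*exp(2*x) + 5*exp(x))/(exp(3*x) + 3*exp(2*x) + 3*exp(x) + 1)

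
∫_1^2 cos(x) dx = -sin(1) + sin(2)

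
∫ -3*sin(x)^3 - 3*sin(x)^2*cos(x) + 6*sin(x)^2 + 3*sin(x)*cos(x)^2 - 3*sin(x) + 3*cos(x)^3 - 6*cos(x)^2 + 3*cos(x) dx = (sqrt(2)*sin(x + pi/4) - 1)^3 + C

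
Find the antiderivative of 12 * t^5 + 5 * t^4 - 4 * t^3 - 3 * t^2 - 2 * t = 2*t^6 + t^5 - t^4 - t^3 - t^2 + C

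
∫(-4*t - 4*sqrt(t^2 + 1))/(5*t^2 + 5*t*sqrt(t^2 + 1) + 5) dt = -4*log(t + sqrt(t^2 + 1))/5 + C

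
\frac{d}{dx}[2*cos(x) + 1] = -2*sin(x)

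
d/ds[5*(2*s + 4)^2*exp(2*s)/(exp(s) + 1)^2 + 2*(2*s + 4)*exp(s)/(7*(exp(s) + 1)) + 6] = (280*s^2*exp(2*s) + 280*s*exp(3*s) + 1404*s*exp(2*s) + 4*s*exp(s) + 564*exp(3*s) + 1696*exp(2*s) + 12*exp(s))/(7*exp(3*s) + 21*exp(2*s) + 21*exp(s) + 7)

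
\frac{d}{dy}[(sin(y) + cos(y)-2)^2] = 2*cos(2*y) - 4*sqrt(2)*cos(y + pi/4)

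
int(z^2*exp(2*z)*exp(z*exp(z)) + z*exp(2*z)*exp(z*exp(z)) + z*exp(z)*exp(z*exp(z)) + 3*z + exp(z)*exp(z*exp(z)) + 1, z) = z*(3*z + 2*exp(z*(exp(z) + 1)) + 2)/2 + C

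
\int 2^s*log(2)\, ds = 2^s + C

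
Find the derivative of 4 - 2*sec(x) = -2*tan(x)*sec(x)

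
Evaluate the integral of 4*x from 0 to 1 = 2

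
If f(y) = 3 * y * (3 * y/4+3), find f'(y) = 9*y/2 + 9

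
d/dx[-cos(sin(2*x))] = 2*sin(sin(2*x))*cos(2*x)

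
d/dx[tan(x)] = cos(x)^(-2)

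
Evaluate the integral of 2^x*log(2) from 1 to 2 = 2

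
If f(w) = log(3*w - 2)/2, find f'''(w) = 27/(27*w^3 - 54*w^2 + 36*w - 8)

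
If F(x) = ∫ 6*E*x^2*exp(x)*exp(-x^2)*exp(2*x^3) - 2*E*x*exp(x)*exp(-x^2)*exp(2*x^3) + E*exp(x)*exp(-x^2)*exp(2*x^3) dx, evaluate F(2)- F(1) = -exp(3) + exp(15)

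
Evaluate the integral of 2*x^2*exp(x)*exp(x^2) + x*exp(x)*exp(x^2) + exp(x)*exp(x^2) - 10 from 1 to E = -10*E - exp(2) + 10 + exp(1 + E + exp(2))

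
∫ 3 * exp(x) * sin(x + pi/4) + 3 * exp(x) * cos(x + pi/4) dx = 3*exp(x)*sin(x + pi/4) + C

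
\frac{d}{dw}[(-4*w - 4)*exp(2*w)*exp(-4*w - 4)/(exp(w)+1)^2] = (16*w*exp(w) + 8*w + 12*exp(w) + 4)/(exp(4)*exp(5*w) + 3*exp(4)*exp(4*w) + 3*exp(4)*exp(3*w) + exp(4)*exp(2*w))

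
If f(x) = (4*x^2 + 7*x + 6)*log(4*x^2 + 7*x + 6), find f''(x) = (32*x^2*log(4*x^2 + 7*x + 6) + 96*x^2 + 56*x*log(4*x^2 + 7*x + 6) + 168*x + 48*log(4*x^2 + 7*x + 6) + 97)/(4*x^2 + 7*x + 6)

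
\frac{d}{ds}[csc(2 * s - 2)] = -2*cot(2*s - 2)*csc(2*s - 2)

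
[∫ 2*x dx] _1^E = -1 + exp(2)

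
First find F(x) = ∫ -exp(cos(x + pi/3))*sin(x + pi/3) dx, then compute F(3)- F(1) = -exp(cos(1 + pi/3)) + exp(cos(pi/3 + 3))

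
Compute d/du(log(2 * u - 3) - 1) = 2/(2*u - 3)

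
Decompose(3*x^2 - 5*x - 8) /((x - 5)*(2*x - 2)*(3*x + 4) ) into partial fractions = 18/(133*(3*x + 4)) + 5/(28*(x - 1)) + 21/(76*(x - 5))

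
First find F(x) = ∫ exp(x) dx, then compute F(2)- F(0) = -1 + exp(2)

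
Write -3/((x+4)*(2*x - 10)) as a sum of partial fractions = 1/(6*(x + 4)) - 1/(6*(x - 5))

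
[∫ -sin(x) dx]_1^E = cos(E) - cos(1)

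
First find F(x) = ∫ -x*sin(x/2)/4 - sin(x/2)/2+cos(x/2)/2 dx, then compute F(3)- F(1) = -3*cos(1/2)/2 + 5*cos(3/2)/2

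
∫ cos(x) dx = sin(x) + C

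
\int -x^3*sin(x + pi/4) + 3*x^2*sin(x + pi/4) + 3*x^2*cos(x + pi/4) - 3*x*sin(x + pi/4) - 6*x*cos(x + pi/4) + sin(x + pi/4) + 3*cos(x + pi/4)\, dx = (x - 1)^3*cos(x + pi/4) + C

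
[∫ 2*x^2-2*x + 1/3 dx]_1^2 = 2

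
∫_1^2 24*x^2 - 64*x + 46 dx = 6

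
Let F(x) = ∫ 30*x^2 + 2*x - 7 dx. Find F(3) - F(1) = 254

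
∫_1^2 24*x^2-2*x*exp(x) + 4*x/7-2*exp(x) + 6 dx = -4*exp(2) + 2*E + 440/7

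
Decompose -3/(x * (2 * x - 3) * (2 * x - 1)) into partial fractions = 3/(2*x - 1) - 1/(2*x - 3) - 1/x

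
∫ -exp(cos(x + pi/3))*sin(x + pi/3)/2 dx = exp(cos(x + pi/3))/2 + C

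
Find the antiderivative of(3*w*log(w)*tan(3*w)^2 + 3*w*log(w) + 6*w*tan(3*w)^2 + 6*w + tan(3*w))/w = (log(w) + 2)*tan(3*w) + C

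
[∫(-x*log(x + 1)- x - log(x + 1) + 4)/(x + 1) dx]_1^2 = -3*log(2) + 2*log(3)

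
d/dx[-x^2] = -2*x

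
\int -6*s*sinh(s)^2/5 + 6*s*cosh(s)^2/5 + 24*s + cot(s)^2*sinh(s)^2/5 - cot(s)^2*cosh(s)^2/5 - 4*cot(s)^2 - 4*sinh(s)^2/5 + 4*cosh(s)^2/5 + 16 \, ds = 63*s^2/5 + 21*s + 21*cot(s)/5 + C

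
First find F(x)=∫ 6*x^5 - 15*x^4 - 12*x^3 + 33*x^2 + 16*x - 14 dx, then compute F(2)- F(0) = 12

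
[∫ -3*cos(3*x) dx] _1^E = -sin(3*E) + sin(3)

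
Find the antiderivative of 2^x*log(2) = 2^x + C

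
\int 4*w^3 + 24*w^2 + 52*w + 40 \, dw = w^4 + 8*w^3 + 26*w^2 + 40*w + C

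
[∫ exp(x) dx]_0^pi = -1 + exp(pi)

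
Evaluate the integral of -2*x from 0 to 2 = -4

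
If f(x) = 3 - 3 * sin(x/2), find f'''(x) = 3*cos(x/2)/8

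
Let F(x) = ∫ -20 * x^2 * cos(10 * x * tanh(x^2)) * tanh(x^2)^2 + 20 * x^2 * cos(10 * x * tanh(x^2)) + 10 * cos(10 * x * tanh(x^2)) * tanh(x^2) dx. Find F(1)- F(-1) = 2*sin(10*tanh(1))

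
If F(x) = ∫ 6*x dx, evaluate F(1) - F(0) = 3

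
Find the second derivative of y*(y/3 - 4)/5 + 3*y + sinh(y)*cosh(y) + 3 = 2*sinh(2*y) + 2/15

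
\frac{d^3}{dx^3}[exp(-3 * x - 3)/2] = -27*exp(-3*x - 3)/2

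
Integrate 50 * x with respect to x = 25*x^2 + C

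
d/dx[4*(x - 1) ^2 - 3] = 8*x - 8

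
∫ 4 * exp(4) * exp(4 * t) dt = exp(4*t + 4) + C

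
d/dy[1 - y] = -1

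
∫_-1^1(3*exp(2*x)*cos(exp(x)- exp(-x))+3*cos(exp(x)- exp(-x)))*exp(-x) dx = 6*sin(E - exp(-1))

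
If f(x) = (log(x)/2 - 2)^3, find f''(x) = (-3*log(x)^2 + 30*log(x) - 72)/(8*x^2)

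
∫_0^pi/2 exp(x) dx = -1 + exp(pi/2)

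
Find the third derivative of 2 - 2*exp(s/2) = -exp(s/2)/4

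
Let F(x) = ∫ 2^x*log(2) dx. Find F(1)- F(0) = 1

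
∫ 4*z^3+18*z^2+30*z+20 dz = z^4 + 6*z^3 + 15*z^2 + 20*z + C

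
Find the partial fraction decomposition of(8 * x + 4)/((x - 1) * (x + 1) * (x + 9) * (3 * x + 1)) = -9/(52*(3*x + 1)) + 17/(520*(x + 9)) - 1/(8*(x + 1)) + 3/(20*(x - 1))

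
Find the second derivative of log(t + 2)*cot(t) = (2*t^2*log(t + 2)*cos(t)/sin(t)^3 + 8*t*log(t + 2)*cos(t)/sin(t)^3 - 2*t/sin(t)^2 + 8*log(t + 2)*cos(t)/sin(t)^3 - 1/tan(t) - 4/sin(t)^2)/(t^2 + 4*t + 4)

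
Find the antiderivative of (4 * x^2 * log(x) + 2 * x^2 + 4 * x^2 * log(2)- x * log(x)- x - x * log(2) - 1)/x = -(-2*x^2 + x + 1)*log(2*x) + C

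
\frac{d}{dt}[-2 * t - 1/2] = -2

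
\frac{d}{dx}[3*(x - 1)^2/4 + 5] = 3*x/2 - 3/2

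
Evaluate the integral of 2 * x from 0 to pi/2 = pi^2/4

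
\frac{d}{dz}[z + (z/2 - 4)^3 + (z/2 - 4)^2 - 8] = 3*z^2/8 - 11*z/2 + 21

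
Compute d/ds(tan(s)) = cos(s)^(-2)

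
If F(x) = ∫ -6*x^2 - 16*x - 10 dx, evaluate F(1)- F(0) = -20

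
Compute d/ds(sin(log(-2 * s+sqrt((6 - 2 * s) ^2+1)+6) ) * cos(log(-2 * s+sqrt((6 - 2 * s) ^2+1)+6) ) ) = 2*(2*s - sqrt(4*s^2 - 24*s + 37) - 6)*cos(2*log(-2*s + sqrt(4*s^2 - 24*s + 37) + 6))/(4*s^2 - 2*s*sqrt(4*s^2 - 24*s + 37) - 24*s + 6*sqrt(4*s^2 - 24*s + 37) + 37)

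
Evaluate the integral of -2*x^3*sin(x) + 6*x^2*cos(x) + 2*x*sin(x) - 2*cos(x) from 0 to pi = -2*pi^3 + 2*pi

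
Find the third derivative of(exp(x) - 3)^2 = 8*exp(2*x) - 6*exp(x)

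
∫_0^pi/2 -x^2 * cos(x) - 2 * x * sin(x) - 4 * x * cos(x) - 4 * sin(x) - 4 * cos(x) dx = -(pi/2 + 2)^2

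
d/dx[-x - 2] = -1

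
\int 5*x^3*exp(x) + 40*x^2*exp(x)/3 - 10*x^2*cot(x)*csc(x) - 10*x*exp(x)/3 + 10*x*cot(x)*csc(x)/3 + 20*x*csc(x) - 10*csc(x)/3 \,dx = 5*x*(3*x - 1)*(x*exp(x) + 2*csc(x))/3 + C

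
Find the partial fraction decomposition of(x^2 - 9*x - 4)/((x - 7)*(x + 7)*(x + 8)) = 44/(5*(x + 8)) - 54/(7*(x + 7)) - 3/(35*(x - 7))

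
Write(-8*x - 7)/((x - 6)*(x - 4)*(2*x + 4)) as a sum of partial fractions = 3/(32*(x + 2)) + 13/(8*(x - 4)) - 55/(32*(x - 6))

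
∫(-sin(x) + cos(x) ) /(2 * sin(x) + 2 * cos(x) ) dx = log(sin(x + pi/4))/2 + C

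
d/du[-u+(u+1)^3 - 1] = 3*u^2 + 6*u + 2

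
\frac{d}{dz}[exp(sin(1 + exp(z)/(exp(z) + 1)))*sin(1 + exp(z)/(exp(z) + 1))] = (exp(z + sin(1 + exp(z)/(exp(z) + 1)))*sin(1 + exp(z)/(exp(z) + 1))*cos(1 + exp(z)/(exp(z) + 1)) + exp(z + sin(1 + exp(z)/(exp(z) + 1)))*cos(1 + exp(z)/(exp(z) + 1)))/(exp(2*z) + 2*exp(z) + 1)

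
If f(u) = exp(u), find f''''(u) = exp(u)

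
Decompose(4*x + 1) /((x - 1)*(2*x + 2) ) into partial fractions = 3/(4*(x + 1)) + 5/(4*(x - 1))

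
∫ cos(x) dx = sin(x) + C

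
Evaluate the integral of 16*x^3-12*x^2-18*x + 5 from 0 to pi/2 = -3*pi^2/2 - 1 + 3*pi/2 + (-pi/2 - 1 + pi^2/2)^2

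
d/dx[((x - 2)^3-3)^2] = 6*x^5 - 60*x^4 + 240*x^3 - 498*x^2 + 552*x - 264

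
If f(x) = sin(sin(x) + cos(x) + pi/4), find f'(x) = sqrt(2)*cos(x + pi/4)*cos(sqrt(2)*sin(x + pi/4) + pi/4)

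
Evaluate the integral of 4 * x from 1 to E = -2 + 2*exp(2)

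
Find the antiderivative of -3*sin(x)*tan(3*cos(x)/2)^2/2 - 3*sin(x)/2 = tan(3*cos(x)/2) + C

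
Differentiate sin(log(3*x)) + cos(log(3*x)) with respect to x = sqrt(2)*cos(log(x) + pi/4 + log(3))/x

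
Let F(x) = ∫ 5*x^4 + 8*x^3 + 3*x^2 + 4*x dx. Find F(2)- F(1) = 74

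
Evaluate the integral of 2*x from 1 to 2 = 3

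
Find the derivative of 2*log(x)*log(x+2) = (2*x*log(x) + 2*x*log(x + 2) + 4*log(x + 2))/(x^2 + 2*x)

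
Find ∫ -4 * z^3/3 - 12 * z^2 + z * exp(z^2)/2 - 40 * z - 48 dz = -z^4/3 - 4*z^3 - 20*z^2 - 48*z + exp(z^2)/4 + C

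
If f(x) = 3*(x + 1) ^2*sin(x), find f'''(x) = -3*x^2*cos(x) - 18*x*sin(x) - 6*x*cos(x) - 18*sin(x) + 15*cos(x)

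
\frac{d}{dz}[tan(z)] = cos(z)^(-2)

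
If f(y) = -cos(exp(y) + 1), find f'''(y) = (-exp(2*y)*sin(exp(y) + 1) + 3*exp(y)*cos(exp(y) + 1) + sin(exp(y) + 1))*exp(y)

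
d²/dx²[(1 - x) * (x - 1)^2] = 6 - 6*x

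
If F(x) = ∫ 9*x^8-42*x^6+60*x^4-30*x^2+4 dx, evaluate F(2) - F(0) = 56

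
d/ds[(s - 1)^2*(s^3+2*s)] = 5*s^4 - 8*s^3 + 9*s^2 - 8*s + 2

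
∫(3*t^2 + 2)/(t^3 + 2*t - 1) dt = log(-2*t^3 - 4*t + 2) + C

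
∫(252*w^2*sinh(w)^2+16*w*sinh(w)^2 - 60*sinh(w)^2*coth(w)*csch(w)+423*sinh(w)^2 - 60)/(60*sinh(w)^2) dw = 7*w^3/5 + 2*w^2/15 + 141*w/20 + coth(w) + csch(w) + C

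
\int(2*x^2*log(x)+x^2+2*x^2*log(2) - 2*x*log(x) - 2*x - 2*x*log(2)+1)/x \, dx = (x - 1)^2*log(2*x) + C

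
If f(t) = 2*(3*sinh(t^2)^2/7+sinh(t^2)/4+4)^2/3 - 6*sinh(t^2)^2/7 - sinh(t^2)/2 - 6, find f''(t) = 96*t^2*(cosh(2*t^2) - 1)^2/49 + 61*t^2*sinh(t^2)/21 + 9*t^2*sinh(3*t^2)/7 + 2161*t^2*cosh(2*t^2)/147 - 144*t^2/49 + 1585*sinh(2*t^2)/588 + 6*sinh(4*t^2)/49 + 61*cosh(t^2)/42 + 3*cosh(3*t^2)/14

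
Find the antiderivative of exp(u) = exp(u) + C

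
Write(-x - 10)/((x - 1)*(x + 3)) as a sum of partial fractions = 7/(4*(x + 3)) - 11/(4*(x - 1))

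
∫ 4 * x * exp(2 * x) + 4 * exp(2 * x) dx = (2*x + 1)*exp(2*x) + C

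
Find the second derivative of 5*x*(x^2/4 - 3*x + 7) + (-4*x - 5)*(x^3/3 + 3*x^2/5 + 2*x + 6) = -16*x^2 - 169*x/10 - 52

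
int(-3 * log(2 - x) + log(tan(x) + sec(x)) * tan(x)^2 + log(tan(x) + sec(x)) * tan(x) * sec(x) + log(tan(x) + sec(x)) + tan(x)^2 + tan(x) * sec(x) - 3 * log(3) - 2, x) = -3*(x - 2)*log(6 - 3*x) + (tan(x) + sec(x))*log(tan(x) + sec(x)) + C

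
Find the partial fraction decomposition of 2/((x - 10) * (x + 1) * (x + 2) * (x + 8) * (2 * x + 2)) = 1/(5292*(x + 8)) - 1/(72*(x + 2)) + 81/(5929*(x + 1)) - 1/(77*(x + 1)^2) + 1/(26136*(x - 10))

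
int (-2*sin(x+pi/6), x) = 2*cos(x + pi/6) + C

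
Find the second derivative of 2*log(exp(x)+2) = 4*exp(x)/(exp(2*x) + 4*exp(x) + 4)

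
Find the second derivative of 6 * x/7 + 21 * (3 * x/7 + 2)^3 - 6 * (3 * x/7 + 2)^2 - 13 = 486*x/49 + 2160/49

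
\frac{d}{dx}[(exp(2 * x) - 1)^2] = 4*exp(4*x) - 4*exp(2*x)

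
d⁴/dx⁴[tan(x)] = 24*tan(x)^5 + 40*tan(x)^3 + 16*tan(x)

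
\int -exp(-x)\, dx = exp(-x) + C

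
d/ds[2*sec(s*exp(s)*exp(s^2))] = 2*(2*s^2 + s + 1)*exp(s)*exp(s^2)*sin(s*exp(s)*exp(s^2))/cos(s*exp(s)*exp(s^2))^2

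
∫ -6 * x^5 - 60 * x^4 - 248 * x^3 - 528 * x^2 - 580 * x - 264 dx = -x^6 - 12*x^5 - 62*x^4 - 176*x^3 - 290*x^2 - 264*x + C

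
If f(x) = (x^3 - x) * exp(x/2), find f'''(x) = x^3*exp(x/2)/8 + 9*x^2*exp(x/2)/4 + 71*x*exp(x/2)/8 + 21*exp(x/2)/4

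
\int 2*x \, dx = x^2 + C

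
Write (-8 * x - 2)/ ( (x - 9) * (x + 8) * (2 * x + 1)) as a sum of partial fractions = -8/(285*(2*x + 1)) + 62/(255*(x + 8)) - 74/(323*(x - 9))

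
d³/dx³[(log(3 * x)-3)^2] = (4*log(x) - 18 + 4*log(3))/x^3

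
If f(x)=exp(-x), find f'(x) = -exp(-x)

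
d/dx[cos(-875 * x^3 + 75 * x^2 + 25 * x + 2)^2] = 25*(105*x^2 - 6*x - 1)*sin(2*(-875*x^3 + 75*x^2 + 25*x + 2))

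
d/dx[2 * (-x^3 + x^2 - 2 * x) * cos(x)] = 2*x^3*sin(x) - 2*x^2*sin(x) - 6*x^2*cos(x) + 4*x*sin(x) + 4*x*cos(x) - 4*cos(x)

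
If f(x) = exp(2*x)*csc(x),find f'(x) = (2 - cos(x)/sin(x))*exp(2*x)/sin(x)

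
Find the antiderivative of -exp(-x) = exp(-x) + C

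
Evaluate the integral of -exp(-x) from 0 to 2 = -1 + exp(-2)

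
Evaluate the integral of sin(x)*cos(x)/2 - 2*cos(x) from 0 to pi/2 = -7/4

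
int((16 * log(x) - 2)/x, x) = 2*(4*log(x) - 1)*log(x) + C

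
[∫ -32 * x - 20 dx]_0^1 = -36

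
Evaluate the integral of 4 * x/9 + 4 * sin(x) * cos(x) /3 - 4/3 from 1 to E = -4*E/3 - cos(2*E)/3 + cos(2)/3 + 10/9 + 2*exp(2)/9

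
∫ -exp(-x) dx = exp(-x) + C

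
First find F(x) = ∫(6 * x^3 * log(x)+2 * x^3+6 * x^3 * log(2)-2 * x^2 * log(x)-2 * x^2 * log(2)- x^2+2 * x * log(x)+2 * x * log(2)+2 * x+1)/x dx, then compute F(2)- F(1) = 30*log(2)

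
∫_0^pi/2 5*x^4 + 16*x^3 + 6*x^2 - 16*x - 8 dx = (-pi + pi^3/8)*(pi/2 + 2)^2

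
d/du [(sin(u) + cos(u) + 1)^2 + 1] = 2*cos(2*u) + 2*sqrt(2)*cos(u + pi/4)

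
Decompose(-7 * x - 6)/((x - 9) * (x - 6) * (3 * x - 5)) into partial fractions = -159/(286*(3*x - 5)) + 16/(13*(x - 6)) - 23/(22*(x - 9))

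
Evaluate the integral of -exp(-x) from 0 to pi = -1 + exp(-pi)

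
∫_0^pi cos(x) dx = 0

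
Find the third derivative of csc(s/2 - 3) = -3*cot(s/2 - 3)^3*csc(s/2 - 3)/4 - 5*cot(s/2 - 3)*csc(s/2 - 3)/8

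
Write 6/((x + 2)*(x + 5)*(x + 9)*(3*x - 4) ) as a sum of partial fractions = 81/(2945*(3*x - 4)) - 3/(434*(x + 9)) + 1/(38*(x + 5)) - 1/(35*(x + 2))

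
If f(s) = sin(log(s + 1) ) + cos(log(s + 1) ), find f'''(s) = 2*(sin(log(s + 1)) + 2*cos(log(s + 1)))/(s^3 + 3*s^2 + 3*s + 1)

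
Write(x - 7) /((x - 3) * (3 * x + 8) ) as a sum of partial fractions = 29/(17*(3*x + 8)) - 4/(17*(x - 3))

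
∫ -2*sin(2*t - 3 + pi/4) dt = cos(2*t - 3 + pi/4) + C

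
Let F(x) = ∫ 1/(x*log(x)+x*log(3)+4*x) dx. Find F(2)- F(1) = -log(log(3) + 4) + log(log(6) + 4)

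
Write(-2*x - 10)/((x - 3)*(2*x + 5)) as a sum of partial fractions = 10/(11*(2*x + 5)) - 16/(11*(x - 3))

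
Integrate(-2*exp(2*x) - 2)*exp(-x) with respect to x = -4*sinh(x) + C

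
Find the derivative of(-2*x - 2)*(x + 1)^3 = -8*x^3 - 24*x^2 - 24*x - 8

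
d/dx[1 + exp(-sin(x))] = -exp(-sin(x))*cos(x)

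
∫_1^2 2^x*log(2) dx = 2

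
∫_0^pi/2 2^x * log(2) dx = -1 + 2^(pi/2)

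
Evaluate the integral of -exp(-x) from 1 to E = -exp(-1) + exp(-E)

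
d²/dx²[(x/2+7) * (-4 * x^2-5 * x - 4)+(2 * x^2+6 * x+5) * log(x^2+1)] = (-12*x^5 + 4*x^4*log(x^2 + 1) - 49*x^4 - 12*x^3 + 8*x^2*log(x^2 + 1) - 112*x^2 + 24*x + 4*log(x^2 + 1) - 51)/(x^4 + 2*x^2 + 1)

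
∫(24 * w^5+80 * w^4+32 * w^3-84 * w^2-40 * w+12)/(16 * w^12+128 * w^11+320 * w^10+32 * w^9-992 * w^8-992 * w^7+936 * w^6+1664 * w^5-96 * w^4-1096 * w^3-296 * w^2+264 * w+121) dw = ((2*w^3 + 4*w^2 - 2*w - 3)^2 + 1)/((2*w^3 + 4*w^2 - 2*w - 3)^2 + 2) + C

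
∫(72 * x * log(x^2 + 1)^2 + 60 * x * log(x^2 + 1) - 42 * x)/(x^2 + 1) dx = 3*(4*log(x^2 + 1)^2 + 5*log(x^2 + 1) - 7)*log(x^2 + 1) + C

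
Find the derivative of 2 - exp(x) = -exp(x)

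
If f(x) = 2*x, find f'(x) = 2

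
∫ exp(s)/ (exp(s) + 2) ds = log(3*exp(s) + 6) + C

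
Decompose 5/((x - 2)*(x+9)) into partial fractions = -5/(11*(x + 9)) + 5/(11*(x - 2))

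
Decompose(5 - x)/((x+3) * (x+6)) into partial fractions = -11/(3*(x + 6)) + 8/(3*(x + 3))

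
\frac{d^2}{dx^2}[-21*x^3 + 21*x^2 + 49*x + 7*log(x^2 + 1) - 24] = (-126*x^5 + 42*x^4 - 252*x^3 + 70*x^2 - 126*x + 56)/(x^4 + 2*x^2 + 1)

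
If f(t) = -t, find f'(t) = -1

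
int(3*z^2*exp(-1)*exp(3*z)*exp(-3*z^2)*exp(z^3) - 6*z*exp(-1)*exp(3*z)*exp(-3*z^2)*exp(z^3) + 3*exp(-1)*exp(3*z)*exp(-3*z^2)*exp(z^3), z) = exp((z - 1)^3) + C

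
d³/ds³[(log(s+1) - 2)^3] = (6*log(s + 1)^2 - 42*log(s + 1) + 66)/(s^3 + 3*s^2 + 3*s + 1)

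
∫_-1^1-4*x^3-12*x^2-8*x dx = -8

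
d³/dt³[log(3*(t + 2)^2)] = 4/(t^3 + 6*t^2 + 12*t + 8)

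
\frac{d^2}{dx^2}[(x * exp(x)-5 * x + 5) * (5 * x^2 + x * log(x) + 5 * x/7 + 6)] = (35*x^4*exp(x) + 7*x^3*exp(x)*log(x) + 215*x^3*exp(x) + 28*x^2*exp(x)*log(x) + 286*x^2*exp(x) - 1050*x^2 + 14*x*exp(x)*log(x) + 115*x*exp(x) - 70*x*log(x) + 195*x + 35)/(7*x)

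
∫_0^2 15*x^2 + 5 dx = 50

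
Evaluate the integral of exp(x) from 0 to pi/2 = -1 + exp(pi/2)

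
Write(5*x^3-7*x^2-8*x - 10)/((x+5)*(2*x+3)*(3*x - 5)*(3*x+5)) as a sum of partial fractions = -53/(15*(3*x + 5)) - 53/(1140*(3*x - 5)) + 35/(19*(2*x + 3)) + 11/(20*(x + 5))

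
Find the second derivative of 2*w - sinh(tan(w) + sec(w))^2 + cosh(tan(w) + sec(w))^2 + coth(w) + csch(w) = (cosh(w) + 1)^2/sinh(w)^3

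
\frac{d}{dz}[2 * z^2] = 4*z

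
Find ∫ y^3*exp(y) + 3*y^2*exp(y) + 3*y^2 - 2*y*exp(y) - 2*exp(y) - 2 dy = y*(y^2 - 2)*(exp(y) + 1) + C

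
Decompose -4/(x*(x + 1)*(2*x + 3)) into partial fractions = -16/(3*(2*x + 3)) + 4/(x + 1) - 4/(3*x)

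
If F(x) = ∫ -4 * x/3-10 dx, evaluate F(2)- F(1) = -12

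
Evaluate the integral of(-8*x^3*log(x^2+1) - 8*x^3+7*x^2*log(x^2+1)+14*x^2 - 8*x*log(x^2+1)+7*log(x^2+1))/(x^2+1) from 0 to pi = pi*(7 - 4*pi)*log(1 + pi^2)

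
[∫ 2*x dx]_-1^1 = 0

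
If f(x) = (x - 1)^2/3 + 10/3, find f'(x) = 2*x/3 - 2/3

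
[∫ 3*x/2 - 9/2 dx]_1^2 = -9/4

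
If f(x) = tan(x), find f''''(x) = 24*tan(x)^5 + 40*tan(x)^3 + 16*tan(x)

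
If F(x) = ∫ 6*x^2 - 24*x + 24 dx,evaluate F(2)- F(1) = 2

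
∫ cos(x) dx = sin(x) + C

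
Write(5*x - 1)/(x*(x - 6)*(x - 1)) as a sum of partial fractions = -4/(5*(x - 1)) + 29/(30*(x - 6)) - 1/(6*x)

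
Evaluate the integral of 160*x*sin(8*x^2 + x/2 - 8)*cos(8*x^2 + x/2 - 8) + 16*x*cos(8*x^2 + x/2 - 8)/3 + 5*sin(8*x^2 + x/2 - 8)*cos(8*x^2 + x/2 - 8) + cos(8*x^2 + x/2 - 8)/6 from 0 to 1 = -5*sin(8)^2 + sin(1/2)/3 + sin(8)/3 + 5*sin(1/2)^2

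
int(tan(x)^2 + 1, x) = tan(x) + C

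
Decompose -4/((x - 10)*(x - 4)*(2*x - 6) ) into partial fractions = -2/(7*(x - 3)) + 1/(3*(x - 4)) - 1/(21*(x - 10))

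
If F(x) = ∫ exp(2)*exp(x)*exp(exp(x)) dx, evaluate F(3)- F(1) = -exp(2 + E) + exp(2 + exp(3))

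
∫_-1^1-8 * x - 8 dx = -16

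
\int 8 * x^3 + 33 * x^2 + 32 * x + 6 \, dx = 2*x^4 + 11*x^3 + 16*x^2 + 6*x + C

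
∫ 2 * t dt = t^2 + C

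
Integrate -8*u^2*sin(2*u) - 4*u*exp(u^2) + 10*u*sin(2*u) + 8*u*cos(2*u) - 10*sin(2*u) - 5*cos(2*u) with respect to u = (4*u^2 - 5*u + 5)*cos(2*u) - 2*exp(u^2) + C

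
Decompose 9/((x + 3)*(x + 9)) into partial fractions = -3/(2*(x + 9)) + 3/(2*(x + 3))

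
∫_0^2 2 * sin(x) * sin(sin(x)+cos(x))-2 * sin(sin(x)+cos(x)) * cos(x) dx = -2*cos(1) + 2*cos(cos(2) + sin(2))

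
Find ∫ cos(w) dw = sin(w) + C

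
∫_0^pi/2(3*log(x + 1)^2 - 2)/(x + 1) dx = -2*log(1 + pi/2) + log(1 + pi/2)^3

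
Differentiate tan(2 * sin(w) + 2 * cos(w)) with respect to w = 2*sqrt(2)*cos(w + pi/4)/cos(2*sqrt(2)*sin(w + pi/4))^2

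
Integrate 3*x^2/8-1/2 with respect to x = x^3/8 - x/2 + C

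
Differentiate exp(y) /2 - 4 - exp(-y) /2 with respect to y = (exp(2*y) + 1)*exp(-y)/2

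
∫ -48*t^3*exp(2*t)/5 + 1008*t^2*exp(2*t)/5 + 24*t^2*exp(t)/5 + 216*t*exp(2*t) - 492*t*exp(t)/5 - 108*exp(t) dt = -12*t*(2*t - 45)*(t*exp(t) - 1)*exp(t)/5 + C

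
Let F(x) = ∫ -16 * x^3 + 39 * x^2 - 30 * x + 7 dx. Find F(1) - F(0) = 1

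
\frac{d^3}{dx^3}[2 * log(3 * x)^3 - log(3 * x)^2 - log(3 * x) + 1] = (12*log(x)^2 - 40*log(x) + 24*log(3)*log(x) - 40*log(3) + 12*log(3)^2 + 16)/x^3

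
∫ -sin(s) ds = cos(s) + C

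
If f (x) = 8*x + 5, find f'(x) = 8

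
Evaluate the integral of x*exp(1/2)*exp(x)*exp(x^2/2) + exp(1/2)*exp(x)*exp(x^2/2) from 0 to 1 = -exp(1/2) + exp(2)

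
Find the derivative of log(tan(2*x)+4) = 2/((tan(2*x) + 4)*cos(2*x)^2)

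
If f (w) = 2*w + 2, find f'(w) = 2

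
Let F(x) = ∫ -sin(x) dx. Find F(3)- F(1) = cos(3) - cos(1)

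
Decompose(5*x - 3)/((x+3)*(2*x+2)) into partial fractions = 9/(2*(x + 3)) - 2/(x + 1)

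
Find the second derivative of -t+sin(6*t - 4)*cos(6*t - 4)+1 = -72*sin(12*t - 8)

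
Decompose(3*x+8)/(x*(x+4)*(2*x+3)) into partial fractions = -14/(15*(2*x + 3)) - 1/(5*(x + 4)) + 2/(3*x)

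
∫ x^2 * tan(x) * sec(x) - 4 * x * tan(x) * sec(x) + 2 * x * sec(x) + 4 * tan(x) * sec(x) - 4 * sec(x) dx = (x - 2)^2*sec(x) + C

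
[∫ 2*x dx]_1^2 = 3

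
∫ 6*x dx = 3*x^2 + C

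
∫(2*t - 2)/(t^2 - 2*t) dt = log(t*(t - 2)) + C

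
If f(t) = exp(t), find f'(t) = exp(t)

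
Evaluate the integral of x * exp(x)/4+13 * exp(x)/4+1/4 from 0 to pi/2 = -6 + (1 + exp(pi/2))*(pi/8 + 3)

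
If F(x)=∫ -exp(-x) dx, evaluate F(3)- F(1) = -exp(-1) + exp(-3)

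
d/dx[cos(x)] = -sin(x)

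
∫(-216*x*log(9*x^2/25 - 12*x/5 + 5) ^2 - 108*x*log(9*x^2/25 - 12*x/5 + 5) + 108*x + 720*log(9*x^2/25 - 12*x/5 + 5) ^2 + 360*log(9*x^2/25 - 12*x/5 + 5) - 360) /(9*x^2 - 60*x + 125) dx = (-4*log((3*x - 10)^2/25 + 1)^2 - 3*log((3*x - 10)^2/25 + 1) + 6)*log((3*x - 10)^2/25 + 1) + C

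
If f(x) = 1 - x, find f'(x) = -1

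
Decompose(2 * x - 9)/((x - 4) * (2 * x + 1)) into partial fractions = 20/(9*(2*x + 1)) - 1/(9*(x - 4))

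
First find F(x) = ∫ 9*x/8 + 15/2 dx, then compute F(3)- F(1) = 39/2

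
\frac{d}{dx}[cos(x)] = -sin(x)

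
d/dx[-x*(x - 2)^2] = -3*x^2 + 8*x - 4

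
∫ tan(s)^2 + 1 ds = tan(s) + C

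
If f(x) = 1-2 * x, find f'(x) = -2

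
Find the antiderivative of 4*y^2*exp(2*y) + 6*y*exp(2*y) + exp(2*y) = y*(2*y + 1)*exp(2*y) + C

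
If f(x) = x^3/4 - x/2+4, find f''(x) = 3*x/2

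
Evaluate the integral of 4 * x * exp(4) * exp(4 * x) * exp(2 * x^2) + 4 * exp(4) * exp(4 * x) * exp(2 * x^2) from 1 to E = -exp(10) + exp(2 + 2*(1 + E)^2)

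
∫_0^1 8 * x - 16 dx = -12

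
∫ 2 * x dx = x^2 + C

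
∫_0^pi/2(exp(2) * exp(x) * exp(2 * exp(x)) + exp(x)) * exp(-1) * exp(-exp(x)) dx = -exp(2) - exp(-exp(pi/2) - 1) + exp(-2) + exp(1 + exp(pi/2))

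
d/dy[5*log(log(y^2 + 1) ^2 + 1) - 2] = 20*y*log(y^2 + 1)/(y^2*log(y^2 + 1)^2 + y^2 + log(y^2 + 1)^2 + 1)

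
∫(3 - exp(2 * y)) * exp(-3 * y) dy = (exp(2*y) - 1)*exp(-3*y) + C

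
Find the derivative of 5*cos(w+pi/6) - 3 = -5*sin(w + pi/6)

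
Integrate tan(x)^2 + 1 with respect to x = tan(x) + C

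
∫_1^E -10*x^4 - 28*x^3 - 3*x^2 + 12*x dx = (-3*E - exp(2))*(-2*E + exp(2) + 2*exp(3)) + 4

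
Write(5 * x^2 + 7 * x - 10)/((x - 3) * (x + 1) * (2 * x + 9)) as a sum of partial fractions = 239/(105*(2*x + 9)) + 3/(7*(x + 1)) + 14/(15*(x - 3))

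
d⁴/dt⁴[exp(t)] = exp(t)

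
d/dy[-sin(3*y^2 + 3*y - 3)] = -3*(2*y + 1)*cos(3*y^2 + 3*y - 3)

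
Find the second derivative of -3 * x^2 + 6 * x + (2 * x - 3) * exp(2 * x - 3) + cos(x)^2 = 8*x*exp(-3)*exp(2*x) - 4*exp(-3)*exp(2*x) + 4*sin(x)^2 - 8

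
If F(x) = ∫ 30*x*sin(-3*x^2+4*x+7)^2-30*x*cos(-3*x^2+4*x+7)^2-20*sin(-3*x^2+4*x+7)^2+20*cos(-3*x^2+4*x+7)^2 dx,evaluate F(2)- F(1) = 5*sin(6)/2 - 5*sin(16)/2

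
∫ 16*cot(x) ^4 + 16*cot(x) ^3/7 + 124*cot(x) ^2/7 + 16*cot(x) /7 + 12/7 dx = -(36 + 24/tan(x) + 112/tan(x)^2)/(21*tan(x)) + C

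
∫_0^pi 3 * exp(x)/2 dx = -3/2 + 3*exp(pi)/2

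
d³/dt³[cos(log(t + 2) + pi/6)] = (-sin(log(t + 2) + pi/6) + 3*cos(log(t + 2) + pi/6))/(t^3 + 6*t^2 + 12*t + 8)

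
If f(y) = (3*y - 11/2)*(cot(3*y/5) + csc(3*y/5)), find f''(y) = 9*(-6*y + 12*y*cos(3*y/5)/sin(3*y/5)^2 + 12*y/sin(3*y/5)^2 + 11 - 20*cos(3*y/5)/sin(3*y/5) - 20/sin(3*y/5) - 22*cos(3*y/5)/sin(3*y/5)^2 - 22/sin(3*y/5)^2)/(50*sin(3*y/5))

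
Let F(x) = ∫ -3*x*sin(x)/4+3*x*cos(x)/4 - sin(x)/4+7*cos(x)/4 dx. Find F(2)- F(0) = 5*cos(2)/2 - 1 + 5*sin(2)/2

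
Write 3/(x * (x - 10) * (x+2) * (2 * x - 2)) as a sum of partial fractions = -1/(48*(x + 2)) - 1/(18*(x - 1)) + 1/(720*(x - 10)) + 3/(40*x)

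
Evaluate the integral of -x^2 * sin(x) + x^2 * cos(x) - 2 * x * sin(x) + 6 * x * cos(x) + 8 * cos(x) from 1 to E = (2 + E)^2*(cos(E) + sin(E)) - 9*sin(1) - 9*cos(1)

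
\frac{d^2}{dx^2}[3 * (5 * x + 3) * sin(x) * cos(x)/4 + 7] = -15*x*sin(2*x)/2 - 9*sin(2*x)/2 + 15*cos(2*x)/2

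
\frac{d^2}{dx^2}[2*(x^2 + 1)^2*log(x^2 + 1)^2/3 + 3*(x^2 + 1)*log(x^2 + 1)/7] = (168*x^4*log(x^2 + 1)^2 + 392*x^4*log(x^2 + 1) + 112*x^4 + 224*x^2*log(x^2 + 1)^2 + 466*x^2*log(x^2 + 1) + 166*x^2 + 56*log(x^2 + 1)^2 + 74*log(x^2 + 1) + 18)/(21*x^2 + 21)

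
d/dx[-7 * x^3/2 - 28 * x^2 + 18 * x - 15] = -21*x^2/2 - 56*x + 18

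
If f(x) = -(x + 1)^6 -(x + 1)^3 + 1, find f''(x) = -30*x^4 - 120*x^3 - 180*x^2 - 126*x - 36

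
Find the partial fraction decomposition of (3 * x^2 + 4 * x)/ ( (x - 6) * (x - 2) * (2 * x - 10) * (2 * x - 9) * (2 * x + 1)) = -1/(1430*(2*x + 1)) + 21/(10*(2*x - 9)) - 1/(30*(x - 2)) - 95/(66*(x - 5)) + 11/(26*(x - 6))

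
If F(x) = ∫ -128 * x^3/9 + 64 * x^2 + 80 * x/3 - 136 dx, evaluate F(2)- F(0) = -944/9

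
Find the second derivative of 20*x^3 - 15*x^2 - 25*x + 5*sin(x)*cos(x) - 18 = 120*x - 10*sin(2*x) - 30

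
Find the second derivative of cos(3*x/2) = -9*cos(3*x/2)/4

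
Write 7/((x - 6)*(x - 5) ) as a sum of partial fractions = -7/(x - 5) + 7/(x - 6)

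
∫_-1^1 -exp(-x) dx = -E + exp(-1)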